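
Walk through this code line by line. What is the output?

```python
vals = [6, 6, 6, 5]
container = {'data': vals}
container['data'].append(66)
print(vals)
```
[6, 6, 6, 5, 66]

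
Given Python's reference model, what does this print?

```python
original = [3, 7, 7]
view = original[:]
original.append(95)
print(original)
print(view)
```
[3, 7, 7, 95]
[3, 7, 7]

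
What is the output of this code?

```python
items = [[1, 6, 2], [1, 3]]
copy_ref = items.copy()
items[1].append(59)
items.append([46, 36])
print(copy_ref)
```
[[1, 6, 2], [1, 3, 59]]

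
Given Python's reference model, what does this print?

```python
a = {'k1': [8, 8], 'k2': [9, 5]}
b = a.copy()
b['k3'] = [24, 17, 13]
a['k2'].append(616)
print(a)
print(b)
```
{'k1': [8, 8], 'k2': [9, 5, 616]}
{'k1': [8, 8], 'k2': [9, 5, 616], 'k3': [24, 17, 13]}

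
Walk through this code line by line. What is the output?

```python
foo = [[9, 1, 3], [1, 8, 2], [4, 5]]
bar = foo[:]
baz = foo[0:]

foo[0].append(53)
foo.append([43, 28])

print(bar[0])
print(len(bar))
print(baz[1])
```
[9, 1, 3, 53]
3
[1, 8, 2]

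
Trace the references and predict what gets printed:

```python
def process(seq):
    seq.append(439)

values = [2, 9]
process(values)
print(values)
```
[2, 9, 439]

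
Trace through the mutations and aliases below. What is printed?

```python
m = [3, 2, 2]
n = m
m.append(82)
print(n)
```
[3, 2, 2, 82]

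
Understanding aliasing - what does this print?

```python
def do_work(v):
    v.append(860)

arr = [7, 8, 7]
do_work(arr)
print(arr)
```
[7, 8, 7, 860]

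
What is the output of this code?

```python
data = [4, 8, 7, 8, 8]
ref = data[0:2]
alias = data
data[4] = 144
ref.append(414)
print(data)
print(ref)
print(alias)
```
[4, 8, 7, 8, 144]
[4, 8, 414]
[4, 8, 7, 8, 144]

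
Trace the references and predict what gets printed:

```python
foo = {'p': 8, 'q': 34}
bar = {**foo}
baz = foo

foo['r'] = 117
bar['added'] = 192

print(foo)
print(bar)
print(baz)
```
{'p': 8, 'q': 34, 'r': 117}
{'p': 8, 'q': 34, 'added': 192}
{'p': 8, 'q': 34, 'r': 117}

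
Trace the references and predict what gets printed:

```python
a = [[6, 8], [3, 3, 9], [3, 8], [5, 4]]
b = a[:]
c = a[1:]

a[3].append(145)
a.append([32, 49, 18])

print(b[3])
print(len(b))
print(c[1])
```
[5, 4, 145]
4
[3, 8]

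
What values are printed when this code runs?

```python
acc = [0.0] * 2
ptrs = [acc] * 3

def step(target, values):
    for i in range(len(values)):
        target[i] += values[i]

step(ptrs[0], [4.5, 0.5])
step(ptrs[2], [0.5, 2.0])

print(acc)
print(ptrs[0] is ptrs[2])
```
[5.0, 2.5]
True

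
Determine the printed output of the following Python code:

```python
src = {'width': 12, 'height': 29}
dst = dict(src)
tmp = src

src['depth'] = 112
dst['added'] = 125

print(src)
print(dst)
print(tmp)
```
{'width': 12, 'height': 29, 'depth': 112}
{'width': 12, 'height': 29, 'added': 125}
{'width': 12, 'height': 29, 'depth': 112}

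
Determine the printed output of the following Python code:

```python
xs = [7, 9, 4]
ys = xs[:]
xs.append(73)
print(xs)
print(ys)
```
[7, 9, 4, 73]
[7, 9, 4]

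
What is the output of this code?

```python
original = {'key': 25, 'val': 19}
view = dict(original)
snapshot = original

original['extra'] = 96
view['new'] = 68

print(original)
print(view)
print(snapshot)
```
{'key': 25, 'val': 19, 'extra': 96}
{'key': 25, 'val': 19, 'new': 68}
{'key': 25, 'val': 19, 'extra': 96}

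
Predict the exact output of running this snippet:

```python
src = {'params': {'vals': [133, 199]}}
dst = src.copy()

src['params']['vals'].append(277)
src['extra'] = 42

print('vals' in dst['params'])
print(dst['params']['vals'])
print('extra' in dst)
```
True
[133, 199, 277]
False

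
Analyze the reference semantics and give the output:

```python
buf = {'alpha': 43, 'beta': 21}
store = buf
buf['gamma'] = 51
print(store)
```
{'alpha': 43, 'beta': 21, 'gamma': 51}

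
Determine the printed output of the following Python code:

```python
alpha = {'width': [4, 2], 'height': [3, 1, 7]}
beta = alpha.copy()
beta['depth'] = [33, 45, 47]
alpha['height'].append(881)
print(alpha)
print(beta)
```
{'width': [4, 2], 'height': [3, 1, 7, 881]}
{'width': [4, 2], 'height': [3, 1, 7, 881], 'depth': [33, 45, 47]}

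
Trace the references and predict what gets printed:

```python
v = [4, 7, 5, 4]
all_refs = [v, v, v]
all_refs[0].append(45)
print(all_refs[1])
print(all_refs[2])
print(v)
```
[4, 7, 5, 4, 45]
[4, 7, 5, 4, 45]
[4, 7, 5, 4, 45]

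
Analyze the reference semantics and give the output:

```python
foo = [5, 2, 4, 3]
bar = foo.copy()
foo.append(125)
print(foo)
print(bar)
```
[5, 2, 4, 3, 125]
[5, 2, 4, 3]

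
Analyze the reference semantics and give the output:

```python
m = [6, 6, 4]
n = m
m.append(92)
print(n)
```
[6, 6, 4, 92]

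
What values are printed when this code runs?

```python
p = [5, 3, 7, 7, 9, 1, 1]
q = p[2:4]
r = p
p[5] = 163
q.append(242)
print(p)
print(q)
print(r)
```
[5, 3, 7, 7, 9, 163, 1]
[7, 7, 242]
[5, 3, 7, 7, 9, 163, 1]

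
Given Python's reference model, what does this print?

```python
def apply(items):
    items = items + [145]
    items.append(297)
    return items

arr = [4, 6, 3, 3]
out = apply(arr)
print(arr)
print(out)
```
[4, 6, 3, 3]
[4, 6, 3, 3, 145, 297]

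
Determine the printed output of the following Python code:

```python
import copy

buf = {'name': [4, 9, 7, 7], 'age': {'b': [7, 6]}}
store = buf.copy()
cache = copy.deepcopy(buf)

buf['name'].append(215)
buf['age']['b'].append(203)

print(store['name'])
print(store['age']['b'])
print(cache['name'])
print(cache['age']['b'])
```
[4, 9, 7, 7, 215]
[7, 6, 203]
[4, 9, 7, 7]
[7, 6]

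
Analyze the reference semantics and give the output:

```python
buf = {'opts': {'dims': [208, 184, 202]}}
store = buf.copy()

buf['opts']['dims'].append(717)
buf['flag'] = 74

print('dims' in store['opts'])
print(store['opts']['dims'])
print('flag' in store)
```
True
[208, 184, 202, 717]
False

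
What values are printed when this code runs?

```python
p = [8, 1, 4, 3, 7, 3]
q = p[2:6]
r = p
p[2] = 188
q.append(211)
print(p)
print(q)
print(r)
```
[8, 1, 188, 3, 7, 3]
[4, 3, 7, 3, 211]
[8, 1, 188, 3, 7, 3]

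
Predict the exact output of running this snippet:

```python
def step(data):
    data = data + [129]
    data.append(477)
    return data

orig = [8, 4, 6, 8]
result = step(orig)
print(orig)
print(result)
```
[8, 4, 6, 8]
[8, 4, 6, 8, 129, 477]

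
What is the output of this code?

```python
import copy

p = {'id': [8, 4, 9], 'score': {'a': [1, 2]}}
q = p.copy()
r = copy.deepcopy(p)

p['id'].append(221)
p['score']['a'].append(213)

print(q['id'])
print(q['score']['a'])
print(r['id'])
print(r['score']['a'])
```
[8, 4, 9, 221]
[1, 2, 213]
[8, 4, 9]
[1, 2]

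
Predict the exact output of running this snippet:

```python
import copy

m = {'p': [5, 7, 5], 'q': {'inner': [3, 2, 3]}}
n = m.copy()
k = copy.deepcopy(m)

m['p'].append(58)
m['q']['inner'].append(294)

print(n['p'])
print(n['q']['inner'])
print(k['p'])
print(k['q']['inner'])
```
[5, 7, 5, 58]
[3, 2, 3, 294]
[5, 7, 5]
[3, 2, 3]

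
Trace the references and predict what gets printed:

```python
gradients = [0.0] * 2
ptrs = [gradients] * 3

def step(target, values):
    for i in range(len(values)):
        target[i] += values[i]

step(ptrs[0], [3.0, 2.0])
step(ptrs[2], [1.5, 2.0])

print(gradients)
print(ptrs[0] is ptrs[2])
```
[4.5, 4.0]
True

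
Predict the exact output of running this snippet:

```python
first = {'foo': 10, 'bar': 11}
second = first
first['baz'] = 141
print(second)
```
{'foo': 10, 'bar': 11, 'baz': 141}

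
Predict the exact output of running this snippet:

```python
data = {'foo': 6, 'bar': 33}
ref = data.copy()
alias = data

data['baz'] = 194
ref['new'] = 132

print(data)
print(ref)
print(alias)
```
{'foo': 6, 'bar': 33, 'baz': 194}
{'foo': 6, 'bar': 33, 'new': 132}
{'foo': 6, 'bar': 33, 'baz': 194}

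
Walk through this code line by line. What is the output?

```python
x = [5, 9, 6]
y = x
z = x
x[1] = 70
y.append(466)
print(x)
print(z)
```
[5, 70, 6, 466]
[5, 70, 6, 466]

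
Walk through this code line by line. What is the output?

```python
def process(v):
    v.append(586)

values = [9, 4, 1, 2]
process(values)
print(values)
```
[9, 4, 1, 2, 586]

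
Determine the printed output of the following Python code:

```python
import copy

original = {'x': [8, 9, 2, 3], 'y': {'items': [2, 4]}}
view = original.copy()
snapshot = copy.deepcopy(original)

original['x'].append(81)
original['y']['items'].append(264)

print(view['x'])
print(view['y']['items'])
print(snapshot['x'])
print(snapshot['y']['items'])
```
[8, 9, 2, 3, 81]
[2, 4, 264]
[8, 9, 2, 3]
[2, 4]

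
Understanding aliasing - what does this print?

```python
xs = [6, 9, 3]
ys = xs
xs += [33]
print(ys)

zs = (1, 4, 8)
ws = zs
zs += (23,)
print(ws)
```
[6, 9, 3, 33]
(1, 4, 8)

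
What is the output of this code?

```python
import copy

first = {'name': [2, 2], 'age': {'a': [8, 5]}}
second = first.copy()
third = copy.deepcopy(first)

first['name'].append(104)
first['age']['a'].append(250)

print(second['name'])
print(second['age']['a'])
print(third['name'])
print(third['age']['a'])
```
[2, 2, 104]
[8, 5, 250]
[2, 2]
[8, 5]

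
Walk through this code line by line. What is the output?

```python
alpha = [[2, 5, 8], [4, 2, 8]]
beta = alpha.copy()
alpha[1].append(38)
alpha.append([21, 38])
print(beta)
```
[[2, 5, 8], [4, 2, 8, 38]]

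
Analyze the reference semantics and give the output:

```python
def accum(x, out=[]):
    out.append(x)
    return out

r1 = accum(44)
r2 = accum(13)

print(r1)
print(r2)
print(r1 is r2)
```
[44, 13]
[44, 13]
True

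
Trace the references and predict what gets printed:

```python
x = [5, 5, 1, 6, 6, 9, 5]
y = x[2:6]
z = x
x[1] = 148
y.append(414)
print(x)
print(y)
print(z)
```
[5, 148, 1, 6, 6, 9, 5]
[1, 6, 6, 9, 414]
[5, 148, 1, 6, 6, 9, 5]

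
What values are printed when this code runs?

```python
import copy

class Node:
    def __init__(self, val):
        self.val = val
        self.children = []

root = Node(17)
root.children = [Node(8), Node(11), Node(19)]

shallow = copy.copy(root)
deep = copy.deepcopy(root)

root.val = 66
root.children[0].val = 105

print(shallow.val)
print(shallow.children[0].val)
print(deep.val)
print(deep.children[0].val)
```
17
105
17
8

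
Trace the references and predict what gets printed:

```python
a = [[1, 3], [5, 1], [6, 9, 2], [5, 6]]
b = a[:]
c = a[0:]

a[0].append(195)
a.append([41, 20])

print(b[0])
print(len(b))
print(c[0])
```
[1, 3, 195]
4
[1, 3, 195]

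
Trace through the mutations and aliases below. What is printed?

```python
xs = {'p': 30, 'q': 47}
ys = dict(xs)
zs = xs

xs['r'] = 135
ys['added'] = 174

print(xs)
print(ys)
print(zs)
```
{'p': 30, 'q': 47, 'r': 135}
{'p': 30, 'q': 47, 'added': 174}
{'p': 30, 'q': 47, 'r': 135}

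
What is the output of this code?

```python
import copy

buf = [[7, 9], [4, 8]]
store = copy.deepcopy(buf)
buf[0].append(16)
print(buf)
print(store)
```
[[7, 9, 16], [4, 8]]
[[7, 9], [4, 8]]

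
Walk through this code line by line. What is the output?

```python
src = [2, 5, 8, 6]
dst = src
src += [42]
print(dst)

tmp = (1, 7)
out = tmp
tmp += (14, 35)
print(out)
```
[2, 5, 8, 6, 42]
(1, 7)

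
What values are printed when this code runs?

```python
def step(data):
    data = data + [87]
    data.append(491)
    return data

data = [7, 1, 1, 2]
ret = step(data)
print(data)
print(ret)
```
[7, 1, 1, 2]
[7, 1, 1, 2, 87, 491]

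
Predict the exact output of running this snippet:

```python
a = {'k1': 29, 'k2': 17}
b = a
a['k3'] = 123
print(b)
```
{'k1': 29, 'k2': 17, 'k3': 123}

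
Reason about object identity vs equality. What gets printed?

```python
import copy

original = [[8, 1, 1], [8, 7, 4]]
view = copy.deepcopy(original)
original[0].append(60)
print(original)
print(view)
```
[[8, 1, 1, 60], [8, 7, 4]]
[[8, 1, 1], [8, 7, 4]]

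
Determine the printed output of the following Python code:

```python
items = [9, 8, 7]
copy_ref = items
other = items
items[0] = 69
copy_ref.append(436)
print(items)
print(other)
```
[69, 8, 7, 436]
[69, 8, 7, 436]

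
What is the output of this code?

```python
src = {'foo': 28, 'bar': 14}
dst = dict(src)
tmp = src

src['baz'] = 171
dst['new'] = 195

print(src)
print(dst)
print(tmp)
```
{'foo': 28, 'bar': 14, 'baz': 171}
{'foo': 28, 'bar': 14, 'new': 195}
{'foo': 28, 'bar': 14, 'baz': 171}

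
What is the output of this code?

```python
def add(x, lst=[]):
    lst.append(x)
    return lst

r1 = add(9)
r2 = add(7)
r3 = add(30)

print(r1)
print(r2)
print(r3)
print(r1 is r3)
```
[9, 7, 30]
[9, 7, 30]
[9, 7, 30]
True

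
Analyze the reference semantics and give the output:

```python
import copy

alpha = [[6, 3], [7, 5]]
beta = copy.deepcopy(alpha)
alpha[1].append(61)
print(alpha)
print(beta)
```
[[6, 3], [7, 5, 61]]
[[6, 3], [7, 5]]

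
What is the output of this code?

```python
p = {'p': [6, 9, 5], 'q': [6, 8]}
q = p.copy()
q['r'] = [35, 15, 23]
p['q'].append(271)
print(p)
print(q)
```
{'p': [6, 9, 5], 'q': [6, 8, 271]}
{'p': [6, 9, 5], 'q': [6, 8, 271], 'r': [35, 15, 23]}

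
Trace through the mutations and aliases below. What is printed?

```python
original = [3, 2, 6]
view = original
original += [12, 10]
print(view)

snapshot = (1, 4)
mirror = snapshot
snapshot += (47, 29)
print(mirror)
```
[3, 2, 6, 12, 10]
(1, 4)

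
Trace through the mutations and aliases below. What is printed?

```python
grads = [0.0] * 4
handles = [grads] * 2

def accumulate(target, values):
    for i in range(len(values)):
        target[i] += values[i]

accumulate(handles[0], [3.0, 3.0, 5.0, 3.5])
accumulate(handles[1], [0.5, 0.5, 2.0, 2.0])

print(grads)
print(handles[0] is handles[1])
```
[3.5, 3.5, 7.0, 5.5]
True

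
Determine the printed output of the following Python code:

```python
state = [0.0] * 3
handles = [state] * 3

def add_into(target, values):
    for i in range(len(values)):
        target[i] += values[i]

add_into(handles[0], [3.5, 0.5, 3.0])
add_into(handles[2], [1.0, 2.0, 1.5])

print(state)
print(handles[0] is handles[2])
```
[4.5, 2.5, 4.5]
True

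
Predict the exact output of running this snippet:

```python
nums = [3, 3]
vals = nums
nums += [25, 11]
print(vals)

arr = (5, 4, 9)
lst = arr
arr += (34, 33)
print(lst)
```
[3, 3, 25, 11]
(5, 4, 9)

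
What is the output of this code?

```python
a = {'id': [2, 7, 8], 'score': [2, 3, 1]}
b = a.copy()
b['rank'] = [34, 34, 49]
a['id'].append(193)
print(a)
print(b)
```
{'id': [2, 7, 8, 193], 'score': [2, 3, 1]}
{'id': [2, 7, 8, 193], 'score': [2, 3, 1], 'rank': [34, 34, 49]}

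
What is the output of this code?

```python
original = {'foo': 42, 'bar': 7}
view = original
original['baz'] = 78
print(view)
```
{'foo': 42, 'bar': 7, 'baz': 78}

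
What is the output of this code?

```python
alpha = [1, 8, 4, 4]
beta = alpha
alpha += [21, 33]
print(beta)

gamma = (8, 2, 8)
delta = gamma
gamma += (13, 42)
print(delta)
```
[1, 8, 4, 4, 21, 33]
(8, 2, 8)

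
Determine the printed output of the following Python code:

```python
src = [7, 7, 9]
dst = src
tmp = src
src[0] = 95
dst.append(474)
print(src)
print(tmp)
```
[95, 7, 9, 474]
[95, 7, 9, 474]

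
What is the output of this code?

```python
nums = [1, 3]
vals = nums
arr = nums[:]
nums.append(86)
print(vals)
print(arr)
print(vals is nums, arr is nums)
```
[1, 3, 86]
[1, 3]
True False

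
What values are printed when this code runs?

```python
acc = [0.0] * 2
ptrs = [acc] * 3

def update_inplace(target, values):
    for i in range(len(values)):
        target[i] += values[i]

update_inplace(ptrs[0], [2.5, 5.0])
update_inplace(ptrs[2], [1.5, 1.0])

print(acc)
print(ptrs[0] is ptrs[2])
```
[4.0, 6.0]
True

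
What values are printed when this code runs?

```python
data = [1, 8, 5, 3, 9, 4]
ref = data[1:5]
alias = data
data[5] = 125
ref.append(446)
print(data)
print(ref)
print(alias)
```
[1, 8, 5, 3, 9, 125]
[8, 5, 3, 9, 446]
[1, 8, 5, 3, 9, 125]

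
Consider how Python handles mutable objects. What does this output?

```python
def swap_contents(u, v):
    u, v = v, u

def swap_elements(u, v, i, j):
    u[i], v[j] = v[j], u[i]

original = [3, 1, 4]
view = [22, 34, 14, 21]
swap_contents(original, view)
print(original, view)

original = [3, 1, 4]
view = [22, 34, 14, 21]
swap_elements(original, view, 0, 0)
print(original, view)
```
[3, 1, 4] [22, 34, 14, 21]
[22, 1, 4] [3, 34, 14, 21]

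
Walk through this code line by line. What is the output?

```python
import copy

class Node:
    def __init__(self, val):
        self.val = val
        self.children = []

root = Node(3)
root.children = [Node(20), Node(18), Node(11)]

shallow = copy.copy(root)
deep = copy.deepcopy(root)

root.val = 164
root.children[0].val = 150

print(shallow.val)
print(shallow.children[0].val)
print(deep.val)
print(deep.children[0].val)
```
3
150
3
20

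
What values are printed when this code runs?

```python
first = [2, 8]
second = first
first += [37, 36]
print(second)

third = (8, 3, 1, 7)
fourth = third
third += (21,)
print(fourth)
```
[2, 8, 37, 36]
(8, 3, 1, 7)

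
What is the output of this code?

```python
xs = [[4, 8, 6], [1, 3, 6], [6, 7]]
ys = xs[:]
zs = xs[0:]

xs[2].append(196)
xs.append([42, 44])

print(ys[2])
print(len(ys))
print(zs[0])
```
[6, 7, 196]
3
[4, 8, 6]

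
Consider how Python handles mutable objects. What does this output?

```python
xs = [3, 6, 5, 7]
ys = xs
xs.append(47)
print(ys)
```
[3, 6, 5, 7, 47]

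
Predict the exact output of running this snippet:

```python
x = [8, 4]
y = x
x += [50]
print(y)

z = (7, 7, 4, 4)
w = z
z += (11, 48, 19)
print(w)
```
[8, 4, 50]
(7, 7, 4, 4)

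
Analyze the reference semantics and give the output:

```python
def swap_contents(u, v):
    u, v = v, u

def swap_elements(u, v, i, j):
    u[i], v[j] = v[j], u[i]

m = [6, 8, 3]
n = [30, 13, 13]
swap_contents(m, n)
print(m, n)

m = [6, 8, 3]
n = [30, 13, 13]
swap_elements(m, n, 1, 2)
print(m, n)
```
[6, 8, 3] [30, 13, 13]
[6, 13, 3] [30, 13, 8]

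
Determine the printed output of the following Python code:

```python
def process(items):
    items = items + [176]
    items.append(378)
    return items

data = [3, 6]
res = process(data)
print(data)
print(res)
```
[3, 6]
[3, 6, 176, 378]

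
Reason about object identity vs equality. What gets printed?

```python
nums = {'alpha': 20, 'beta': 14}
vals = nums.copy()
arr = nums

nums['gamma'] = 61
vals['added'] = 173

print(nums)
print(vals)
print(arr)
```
{'alpha': 20, 'beta': 14, 'gamma': 61}
{'alpha': 20, 'beta': 14, 'added': 173}
{'alpha': 20, 'beta': 14, 'gamma': 61}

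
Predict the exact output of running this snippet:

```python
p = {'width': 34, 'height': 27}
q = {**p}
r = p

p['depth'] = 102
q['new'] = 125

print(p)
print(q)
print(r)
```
{'width': 34, 'height': 27, 'depth': 102}
{'width': 34, 'height': 27, 'new': 125}
{'width': 34, 'height': 27, 'depth': 102}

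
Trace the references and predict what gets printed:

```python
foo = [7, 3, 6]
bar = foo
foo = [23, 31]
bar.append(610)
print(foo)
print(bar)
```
[23, 31]
[7, 3, 6, 610]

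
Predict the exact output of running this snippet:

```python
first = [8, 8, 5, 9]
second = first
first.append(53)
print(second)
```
[8, 8, 5, 9, 53]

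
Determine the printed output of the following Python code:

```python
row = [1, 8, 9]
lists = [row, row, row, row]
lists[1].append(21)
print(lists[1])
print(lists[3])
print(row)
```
[1, 8, 9, 21]
[1, 8, 9, 21]
[1, 8, 9, 21]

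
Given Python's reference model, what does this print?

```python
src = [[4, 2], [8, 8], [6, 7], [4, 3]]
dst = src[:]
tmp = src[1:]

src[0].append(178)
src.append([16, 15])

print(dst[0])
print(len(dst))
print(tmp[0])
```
[4, 2, 178]
4
[8, 8]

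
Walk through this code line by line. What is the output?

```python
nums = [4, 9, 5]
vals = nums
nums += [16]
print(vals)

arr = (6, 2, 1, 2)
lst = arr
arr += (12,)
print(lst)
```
[4, 9, 5, 16]
(6, 2, 1, 2)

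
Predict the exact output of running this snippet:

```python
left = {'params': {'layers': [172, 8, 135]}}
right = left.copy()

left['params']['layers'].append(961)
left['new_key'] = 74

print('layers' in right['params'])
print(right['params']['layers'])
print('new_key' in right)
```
True
[172, 8, 135, 961]
False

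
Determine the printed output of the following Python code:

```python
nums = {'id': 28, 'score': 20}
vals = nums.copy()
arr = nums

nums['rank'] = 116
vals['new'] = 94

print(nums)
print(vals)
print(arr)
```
{'id': 28, 'score': 20, 'rank': 116}
{'id': 28, 'score': 20, 'new': 94}
{'id': 28, 'score': 20, 'rank': 116}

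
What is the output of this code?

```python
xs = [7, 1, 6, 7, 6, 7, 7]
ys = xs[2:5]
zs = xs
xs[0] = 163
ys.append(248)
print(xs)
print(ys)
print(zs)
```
[163, 1, 6, 7, 6, 7, 7]
[6, 7, 6, 248]
[163, 1, 6, 7, 6, 7, 7]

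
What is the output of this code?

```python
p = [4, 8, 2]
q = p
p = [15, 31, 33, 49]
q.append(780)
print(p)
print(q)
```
[15, 31, 33, 49]
[4, 8, 2, 780]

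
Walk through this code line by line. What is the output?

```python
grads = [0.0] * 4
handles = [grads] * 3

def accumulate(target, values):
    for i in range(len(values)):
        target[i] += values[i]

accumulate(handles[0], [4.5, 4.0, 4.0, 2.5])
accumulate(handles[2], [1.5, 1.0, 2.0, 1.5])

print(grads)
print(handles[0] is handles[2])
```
[6.0, 5.0, 6.0, 4.0]
True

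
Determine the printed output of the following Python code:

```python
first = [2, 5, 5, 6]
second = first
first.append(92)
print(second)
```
[2, 5, 5, 6, 92]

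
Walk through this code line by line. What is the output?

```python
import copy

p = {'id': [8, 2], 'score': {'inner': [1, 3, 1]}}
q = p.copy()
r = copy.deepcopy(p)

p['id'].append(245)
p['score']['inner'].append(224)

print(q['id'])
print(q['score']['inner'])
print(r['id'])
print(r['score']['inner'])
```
[8, 2, 245]
[1, 3, 1, 224]
[8, 2]
[1, 3, 1]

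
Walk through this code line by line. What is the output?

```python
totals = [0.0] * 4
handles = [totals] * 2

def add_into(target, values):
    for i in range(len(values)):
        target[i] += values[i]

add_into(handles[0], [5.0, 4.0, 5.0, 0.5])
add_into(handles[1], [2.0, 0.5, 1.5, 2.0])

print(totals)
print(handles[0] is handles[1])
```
[7.0, 4.5, 6.5, 2.5]
True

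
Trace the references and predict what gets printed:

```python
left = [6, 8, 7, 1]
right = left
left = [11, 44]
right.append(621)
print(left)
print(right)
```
[11, 44]
[6, 8, 7, 1, 621]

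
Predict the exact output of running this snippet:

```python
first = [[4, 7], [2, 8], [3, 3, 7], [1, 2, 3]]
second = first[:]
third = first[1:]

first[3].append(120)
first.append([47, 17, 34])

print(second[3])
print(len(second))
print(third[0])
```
[1, 2, 3, 120]
4
[2, 8]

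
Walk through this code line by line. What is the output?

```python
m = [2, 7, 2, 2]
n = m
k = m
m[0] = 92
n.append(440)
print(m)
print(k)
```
[92, 7, 2, 2, 440]
[92, 7, 2, 2, 440]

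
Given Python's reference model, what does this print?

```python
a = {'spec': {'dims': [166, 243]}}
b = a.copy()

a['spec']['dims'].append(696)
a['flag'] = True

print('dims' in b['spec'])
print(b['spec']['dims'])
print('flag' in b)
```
True
[166, 243, 696]
False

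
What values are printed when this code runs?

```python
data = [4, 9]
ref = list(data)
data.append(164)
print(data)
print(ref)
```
[4, 9, 164]
[4, 9]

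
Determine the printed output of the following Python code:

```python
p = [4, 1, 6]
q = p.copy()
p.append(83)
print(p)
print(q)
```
[4, 1, 6, 83]
[4, 1, 6]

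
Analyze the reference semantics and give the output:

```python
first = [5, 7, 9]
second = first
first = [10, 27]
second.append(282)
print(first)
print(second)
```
[10, 27]
[5, 7, 9, 282]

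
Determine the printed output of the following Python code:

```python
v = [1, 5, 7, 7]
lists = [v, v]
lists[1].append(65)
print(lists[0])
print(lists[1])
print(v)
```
[1, 5, 7, 7, 65]
[1, 5, 7, 7, 65]
[1, 5, 7, 7, 65]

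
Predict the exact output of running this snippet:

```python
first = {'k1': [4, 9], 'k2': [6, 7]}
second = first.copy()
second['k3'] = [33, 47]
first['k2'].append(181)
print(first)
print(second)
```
{'k1': [4, 9], 'k2': [6, 7, 181]}
{'k1': [4, 9], 'k2': [6, 7, 181], 'k3': [33, 47]}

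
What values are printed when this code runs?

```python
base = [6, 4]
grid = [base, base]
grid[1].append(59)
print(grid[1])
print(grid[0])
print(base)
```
[6, 4, 59]
[6, 4, 59]
[6, 4, 59]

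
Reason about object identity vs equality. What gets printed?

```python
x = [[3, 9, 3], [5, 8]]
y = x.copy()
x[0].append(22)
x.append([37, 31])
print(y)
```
[[3, 9, 3, 22], [5, 8]]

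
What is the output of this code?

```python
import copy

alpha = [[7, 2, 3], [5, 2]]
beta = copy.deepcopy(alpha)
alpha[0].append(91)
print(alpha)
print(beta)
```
[[7, 2, 3, 91], [5, 2]]
[[7, 2, 3], [5, 2]]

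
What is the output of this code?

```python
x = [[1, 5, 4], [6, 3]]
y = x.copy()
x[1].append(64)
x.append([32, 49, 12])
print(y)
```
[[1, 5, 4], [6, 3, 64]]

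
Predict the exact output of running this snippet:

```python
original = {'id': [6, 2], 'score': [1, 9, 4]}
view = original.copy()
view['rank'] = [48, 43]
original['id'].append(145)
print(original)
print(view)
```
{'id': [6, 2, 145], 'score': [1, 9, 4]}
{'id': [6, 2, 145], 'score': [1, 9, 4], 'rank': [48, 43]}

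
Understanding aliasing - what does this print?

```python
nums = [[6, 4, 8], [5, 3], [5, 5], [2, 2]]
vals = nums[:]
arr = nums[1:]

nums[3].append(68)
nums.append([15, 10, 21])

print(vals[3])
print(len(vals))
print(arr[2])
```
[2, 2, 68]
4
[2, 2, 68]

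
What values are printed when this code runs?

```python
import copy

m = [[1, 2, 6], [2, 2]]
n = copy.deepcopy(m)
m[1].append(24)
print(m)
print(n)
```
[[1, 2, 6], [2, 2, 24]]
[[1, 2, 6], [2, 2]]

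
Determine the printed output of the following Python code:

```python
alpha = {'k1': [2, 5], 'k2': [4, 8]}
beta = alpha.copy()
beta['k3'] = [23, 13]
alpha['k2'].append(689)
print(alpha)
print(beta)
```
{'k1': [2, 5], 'k2': [4, 8, 689]}
{'k1': [2, 5], 'k2': [4, 8, 689], 'k3': [23, 13]}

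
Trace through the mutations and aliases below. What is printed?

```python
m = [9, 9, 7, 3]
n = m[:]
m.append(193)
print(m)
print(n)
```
[9, 9, 7, 3, 193]
[9, 9, 7, 3]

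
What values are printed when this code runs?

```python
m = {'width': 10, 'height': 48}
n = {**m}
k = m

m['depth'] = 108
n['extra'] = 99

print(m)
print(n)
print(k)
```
{'width': 10, 'height': 48, 'depth': 108}
{'width': 10, 'height': 48, 'extra': 99}
{'width': 10, 'height': 48, 'depth': 108}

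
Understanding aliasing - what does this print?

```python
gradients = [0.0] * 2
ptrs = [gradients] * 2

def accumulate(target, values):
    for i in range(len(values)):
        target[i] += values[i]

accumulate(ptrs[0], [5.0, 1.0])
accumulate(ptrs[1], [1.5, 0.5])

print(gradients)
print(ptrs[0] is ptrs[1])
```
[6.5, 1.5]
True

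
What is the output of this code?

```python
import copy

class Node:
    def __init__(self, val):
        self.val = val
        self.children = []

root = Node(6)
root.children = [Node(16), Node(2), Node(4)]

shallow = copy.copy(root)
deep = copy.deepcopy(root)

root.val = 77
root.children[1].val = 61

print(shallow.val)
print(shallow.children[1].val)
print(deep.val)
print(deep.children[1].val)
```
6
61
6
2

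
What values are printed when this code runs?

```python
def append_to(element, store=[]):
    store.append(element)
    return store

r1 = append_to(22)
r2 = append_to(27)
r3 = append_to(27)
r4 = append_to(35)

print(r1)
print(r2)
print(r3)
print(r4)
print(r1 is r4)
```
[22, 27, 27, 35]
[22, 27, 27, 35]
[22, 27, 27, 35]
[22, 27, 27, 35]
True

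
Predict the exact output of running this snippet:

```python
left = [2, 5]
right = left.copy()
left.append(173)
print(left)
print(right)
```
[2, 5, 173]
[2, 5]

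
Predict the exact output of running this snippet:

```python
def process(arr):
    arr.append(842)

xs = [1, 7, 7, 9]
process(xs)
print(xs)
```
[1, 7, 7, 9, 842]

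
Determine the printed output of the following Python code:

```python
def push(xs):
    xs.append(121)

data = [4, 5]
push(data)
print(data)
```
[4, 5, 121]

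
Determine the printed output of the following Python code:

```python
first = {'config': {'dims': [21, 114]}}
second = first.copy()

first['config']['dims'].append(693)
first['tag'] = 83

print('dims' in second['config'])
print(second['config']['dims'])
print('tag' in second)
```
True
[21, 114, 693]
False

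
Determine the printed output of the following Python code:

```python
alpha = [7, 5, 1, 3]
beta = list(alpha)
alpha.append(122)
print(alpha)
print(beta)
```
[7, 5, 1, 3, 122]
[7, 5, 1, 3]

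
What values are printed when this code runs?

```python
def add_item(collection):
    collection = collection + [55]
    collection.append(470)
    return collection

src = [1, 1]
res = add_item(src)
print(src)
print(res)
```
[1, 1]
[1, 1, 55, 470]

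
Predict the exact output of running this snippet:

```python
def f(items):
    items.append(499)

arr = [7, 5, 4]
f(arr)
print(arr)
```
[7, 5, 4, 499]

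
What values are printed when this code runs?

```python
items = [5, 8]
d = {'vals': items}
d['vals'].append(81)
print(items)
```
[5, 8, 81]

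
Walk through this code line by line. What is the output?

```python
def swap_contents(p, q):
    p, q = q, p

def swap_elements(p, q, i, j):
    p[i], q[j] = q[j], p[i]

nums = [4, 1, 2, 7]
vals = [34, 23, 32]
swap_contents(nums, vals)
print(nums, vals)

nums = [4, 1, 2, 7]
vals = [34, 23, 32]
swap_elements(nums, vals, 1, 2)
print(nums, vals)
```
[4, 1, 2, 7] [34, 23, 32]
[4, 32, 2, 7] [34, 23, 1]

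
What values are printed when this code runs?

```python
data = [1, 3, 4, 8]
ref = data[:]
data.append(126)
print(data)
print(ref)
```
[1, 3, 4, 8, 126]
[1, 3, 4, 8]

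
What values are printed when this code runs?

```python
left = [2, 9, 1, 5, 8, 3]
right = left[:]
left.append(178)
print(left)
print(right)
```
[2, 9, 1, 5, 8, 3, 178]
[2, 9, 1, 5, 8, 3]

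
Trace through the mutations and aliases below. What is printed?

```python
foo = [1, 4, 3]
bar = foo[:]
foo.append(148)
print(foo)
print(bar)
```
[1, 4, 3, 148]
[1, 4, 3]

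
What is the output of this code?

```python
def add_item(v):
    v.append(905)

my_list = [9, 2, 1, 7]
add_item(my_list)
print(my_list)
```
[9, 2, 1, 7, 905]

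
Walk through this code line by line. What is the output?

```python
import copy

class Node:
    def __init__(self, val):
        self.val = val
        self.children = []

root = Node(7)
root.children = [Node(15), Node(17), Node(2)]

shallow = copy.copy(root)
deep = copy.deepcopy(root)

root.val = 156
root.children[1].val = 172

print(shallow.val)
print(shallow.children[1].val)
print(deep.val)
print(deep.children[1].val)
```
7
172
7
17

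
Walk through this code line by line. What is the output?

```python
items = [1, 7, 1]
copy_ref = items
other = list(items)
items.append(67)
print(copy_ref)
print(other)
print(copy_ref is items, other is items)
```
[1, 7, 1, 67]
[1, 7, 1]
True False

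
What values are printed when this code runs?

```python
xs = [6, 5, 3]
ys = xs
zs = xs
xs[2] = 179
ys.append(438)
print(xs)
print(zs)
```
[6, 5, 179, 438]
[6, 5, 179, 438]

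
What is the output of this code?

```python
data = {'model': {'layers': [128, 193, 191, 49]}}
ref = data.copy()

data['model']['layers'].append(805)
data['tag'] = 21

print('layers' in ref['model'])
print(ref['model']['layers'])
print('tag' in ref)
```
True
[128, 193, 191, 49, 805]
False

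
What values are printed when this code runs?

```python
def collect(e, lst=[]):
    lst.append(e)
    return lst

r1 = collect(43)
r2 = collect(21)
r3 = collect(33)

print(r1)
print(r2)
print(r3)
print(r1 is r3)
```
[43, 21, 33]
[43, 21, 33]
[43, 21, 33]
True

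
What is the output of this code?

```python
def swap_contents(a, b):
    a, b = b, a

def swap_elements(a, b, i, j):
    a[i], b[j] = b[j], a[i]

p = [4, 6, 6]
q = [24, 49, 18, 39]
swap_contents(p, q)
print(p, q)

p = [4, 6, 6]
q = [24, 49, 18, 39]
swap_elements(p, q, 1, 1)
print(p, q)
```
[4, 6, 6] [24, 49, 18, 39]
[4, 49, 6] [24, 6, 18, 39]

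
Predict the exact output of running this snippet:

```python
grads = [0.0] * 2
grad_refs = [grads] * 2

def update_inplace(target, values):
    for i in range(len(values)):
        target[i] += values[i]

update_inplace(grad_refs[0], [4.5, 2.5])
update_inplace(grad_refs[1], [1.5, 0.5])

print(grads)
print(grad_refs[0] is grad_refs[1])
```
[6.0, 3.0]
True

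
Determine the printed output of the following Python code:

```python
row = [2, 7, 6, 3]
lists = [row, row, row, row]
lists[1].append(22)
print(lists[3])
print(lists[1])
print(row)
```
[2, 7, 6, 3, 22]
[2, 7, 6, 3, 22]
[2, 7, 6, 3, 22]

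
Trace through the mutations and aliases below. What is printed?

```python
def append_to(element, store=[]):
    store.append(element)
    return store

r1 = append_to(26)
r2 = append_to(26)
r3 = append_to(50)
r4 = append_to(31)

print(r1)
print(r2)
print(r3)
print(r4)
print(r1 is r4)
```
[26, 26, 50, 31]
[26, 26, 50, 31]
[26, 26, 50, 31]
[26, 26, 50, 31]
True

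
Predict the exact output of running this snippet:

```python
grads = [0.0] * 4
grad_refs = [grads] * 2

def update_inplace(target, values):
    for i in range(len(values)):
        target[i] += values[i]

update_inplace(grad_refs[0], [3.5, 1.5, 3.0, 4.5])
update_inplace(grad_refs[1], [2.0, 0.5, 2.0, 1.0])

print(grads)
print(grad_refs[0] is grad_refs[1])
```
[5.5, 2.0, 5.0, 5.5]
True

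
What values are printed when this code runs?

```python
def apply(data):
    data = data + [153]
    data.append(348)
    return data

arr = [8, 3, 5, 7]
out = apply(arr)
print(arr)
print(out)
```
[8, 3, 5, 7]
[8, 3, 5, 7, 153, 348]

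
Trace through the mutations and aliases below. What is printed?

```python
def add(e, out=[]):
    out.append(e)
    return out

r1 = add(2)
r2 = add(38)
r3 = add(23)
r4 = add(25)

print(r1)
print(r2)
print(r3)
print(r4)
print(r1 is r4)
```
[2, 38, 23, 25]
[2, 38, 23, 25]
[2, 38, 23, 25]
[2, 38, 23, 25]
True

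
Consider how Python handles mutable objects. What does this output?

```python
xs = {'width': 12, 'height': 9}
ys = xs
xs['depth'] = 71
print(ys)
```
{'width': 12, 'height': 9, 'depth': 71}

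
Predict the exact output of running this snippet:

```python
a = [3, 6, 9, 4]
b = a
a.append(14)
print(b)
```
[3, 6, 9, 4, 14]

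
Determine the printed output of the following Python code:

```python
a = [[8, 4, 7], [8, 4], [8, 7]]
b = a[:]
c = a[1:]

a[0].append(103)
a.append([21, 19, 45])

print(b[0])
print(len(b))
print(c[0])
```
[8, 4, 7, 103]
3
[8, 4]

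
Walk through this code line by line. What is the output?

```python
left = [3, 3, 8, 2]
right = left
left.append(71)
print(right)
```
[3, 3, 8, 2, 71]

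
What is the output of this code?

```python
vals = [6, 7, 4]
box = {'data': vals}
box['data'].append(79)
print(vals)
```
[6, 7, 4, 79]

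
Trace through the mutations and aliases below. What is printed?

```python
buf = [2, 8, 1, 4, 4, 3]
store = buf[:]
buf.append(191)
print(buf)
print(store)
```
[2, 8, 1, 4, 4, 3, 191]
[2, 8, 1, 4, 4, 3]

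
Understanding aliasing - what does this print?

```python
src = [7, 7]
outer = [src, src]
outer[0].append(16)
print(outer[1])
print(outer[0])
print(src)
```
[7, 7, 16]
[7, 7, 16]
[7, 7, 16]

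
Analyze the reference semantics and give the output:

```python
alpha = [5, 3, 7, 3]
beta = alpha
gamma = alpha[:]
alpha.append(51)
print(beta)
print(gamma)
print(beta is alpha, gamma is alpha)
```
[5, 3, 7, 3, 51]
[5, 3, 7, 3]
True False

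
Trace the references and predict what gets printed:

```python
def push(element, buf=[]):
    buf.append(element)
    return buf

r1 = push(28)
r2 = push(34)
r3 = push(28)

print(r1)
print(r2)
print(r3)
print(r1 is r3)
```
[28, 34, 28]
[28, 34, 28]
[28, 34, 28]
True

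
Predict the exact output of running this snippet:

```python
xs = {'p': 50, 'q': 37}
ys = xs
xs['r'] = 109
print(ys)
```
{'p': 50, 'q': 37, 'r': 109}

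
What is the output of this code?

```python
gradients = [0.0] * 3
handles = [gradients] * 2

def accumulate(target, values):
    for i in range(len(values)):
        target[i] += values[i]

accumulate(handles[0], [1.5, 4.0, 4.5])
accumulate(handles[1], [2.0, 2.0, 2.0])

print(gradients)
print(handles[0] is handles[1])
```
[3.5, 6.0, 6.5]
True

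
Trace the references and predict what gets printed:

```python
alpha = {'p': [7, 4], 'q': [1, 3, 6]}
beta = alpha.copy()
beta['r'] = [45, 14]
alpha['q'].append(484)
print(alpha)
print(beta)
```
{'p': [7, 4], 'q': [1, 3, 6, 484]}
{'p': [7, 4], 'q': [1, 3, 6, 484], 'r': [45, 14]}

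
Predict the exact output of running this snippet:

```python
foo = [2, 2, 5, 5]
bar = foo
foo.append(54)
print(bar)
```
[2, 2, 5, 5, 54]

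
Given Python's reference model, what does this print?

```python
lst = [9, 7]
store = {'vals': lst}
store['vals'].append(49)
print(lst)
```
[9, 7, 49]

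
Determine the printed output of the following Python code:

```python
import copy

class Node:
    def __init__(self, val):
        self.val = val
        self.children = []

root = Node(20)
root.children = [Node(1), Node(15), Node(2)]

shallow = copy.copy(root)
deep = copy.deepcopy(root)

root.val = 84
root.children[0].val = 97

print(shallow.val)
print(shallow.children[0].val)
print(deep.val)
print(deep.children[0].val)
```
20
97
20
1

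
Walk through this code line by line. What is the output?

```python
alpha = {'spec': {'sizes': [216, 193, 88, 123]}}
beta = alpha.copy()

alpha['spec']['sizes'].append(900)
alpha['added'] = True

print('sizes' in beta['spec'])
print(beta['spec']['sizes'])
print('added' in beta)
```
True
[216, 193, 88, 123, 900]
False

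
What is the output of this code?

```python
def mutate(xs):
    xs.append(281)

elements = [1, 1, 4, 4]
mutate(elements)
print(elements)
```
[1, 1, 4, 4, 281]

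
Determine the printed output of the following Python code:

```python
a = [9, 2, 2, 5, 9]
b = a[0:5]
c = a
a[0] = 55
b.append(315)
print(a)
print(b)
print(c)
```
[55, 2, 2, 5, 9]
[9, 2, 2, 5, 9, 315]
[55, 2, 2, 5, 9]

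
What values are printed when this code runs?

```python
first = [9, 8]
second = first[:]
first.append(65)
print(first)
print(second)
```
[9, 8, 65]
[9, 8]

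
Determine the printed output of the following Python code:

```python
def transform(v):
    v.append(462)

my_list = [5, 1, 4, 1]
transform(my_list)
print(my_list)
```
[5, 1, 4, 1, 462]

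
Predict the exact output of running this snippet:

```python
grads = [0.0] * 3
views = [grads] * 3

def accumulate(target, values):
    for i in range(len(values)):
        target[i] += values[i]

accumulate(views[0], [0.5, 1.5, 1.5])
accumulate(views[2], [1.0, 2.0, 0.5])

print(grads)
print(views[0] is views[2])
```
[1.5, 3.5, 2.0]
True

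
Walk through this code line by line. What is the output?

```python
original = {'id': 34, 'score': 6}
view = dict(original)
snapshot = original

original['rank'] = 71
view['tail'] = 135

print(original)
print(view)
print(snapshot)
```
{'id': 34, 'score': 6, 'rank': 71}
{'id': 34, 'score': 6, 'tail': 135}
{'id': 34, 'score': 6, 'rank': 71}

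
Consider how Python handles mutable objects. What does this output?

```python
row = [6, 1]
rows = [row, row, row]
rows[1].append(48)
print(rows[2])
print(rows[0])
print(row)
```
[6, 1, 48]
[6, 1, 48]
[6, 1, 48]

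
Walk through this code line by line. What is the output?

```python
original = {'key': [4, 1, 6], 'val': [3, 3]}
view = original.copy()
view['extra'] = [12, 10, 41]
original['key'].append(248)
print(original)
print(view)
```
{'key': [4, 1, 6, 248], 'val': [3, 3]}
{'key': [4, 1, 6, 248], 'val': [3, 3], 'extra': [12, 10, 41]}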